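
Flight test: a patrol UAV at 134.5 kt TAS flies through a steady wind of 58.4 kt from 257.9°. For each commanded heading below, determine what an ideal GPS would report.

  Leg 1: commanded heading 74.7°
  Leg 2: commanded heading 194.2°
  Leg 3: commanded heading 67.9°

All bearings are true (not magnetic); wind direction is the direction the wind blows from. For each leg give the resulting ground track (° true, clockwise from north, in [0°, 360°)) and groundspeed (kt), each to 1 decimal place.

Leg 1: track=75.7°, groundspeed=192.8 kt
Leg 2: track=168.5°, groundspeed=120.6 kt
Leg 3: track=70.9°, groundspeed=192.3 kt

Leg 1: heading 74.7°; drift +1.0° → track 75.7°, groundspeed 192.8 kt
Leg 2: heading 194.2°; drift -25.7° → track 168.5°, groundspeed 120.6 kt
Leg 3: heading 67.9°; drift +3.0° → track 70.9°, groundspeed 192.3 kt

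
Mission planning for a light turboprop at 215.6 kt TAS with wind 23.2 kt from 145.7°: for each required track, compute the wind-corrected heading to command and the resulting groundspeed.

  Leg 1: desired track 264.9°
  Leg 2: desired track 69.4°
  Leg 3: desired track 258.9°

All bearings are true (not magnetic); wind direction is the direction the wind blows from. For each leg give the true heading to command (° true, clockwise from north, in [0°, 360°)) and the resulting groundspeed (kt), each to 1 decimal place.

Leg 1: desired track 264.9°; wind correction -5.4° → command heading 259.5°, groundspeed 226.0 kt
Leg 2: desired track 69.4°; wind correction +6.0° → command heading 75.4°, groundspeed 208.9 kt
Leg 3: desired track 258.9°; wind correction -5.7° → command heading 253.2°, groundspeed 223.7 kt

Leg 1: heading=259.5°, groundspeed=226.0 kt
Leg 2: heading=75.4°, groundspeed=208.9 kt
Leg 3: heading=253.2°, groundspeed=223.7 kt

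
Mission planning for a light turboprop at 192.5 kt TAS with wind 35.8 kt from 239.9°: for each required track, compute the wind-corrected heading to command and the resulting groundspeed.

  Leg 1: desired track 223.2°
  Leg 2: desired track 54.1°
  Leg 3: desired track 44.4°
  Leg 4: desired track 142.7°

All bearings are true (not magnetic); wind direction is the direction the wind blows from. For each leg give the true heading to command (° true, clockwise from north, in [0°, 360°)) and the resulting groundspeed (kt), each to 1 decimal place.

Leg 1: heading=226.3°, groundspeed=157.9 kt
Leg 2: heading=53.0°, groundspeed=228.1 kt
Leg 3: heading=41.6°, groundspeed=226.8 kt
Leg 4: heading=153.3°, groundspeed=193.7 kt

Leg 1: desired track 223.2°; wind correction +3.1° → command heading 226.3°, groundspeed 157.9 kt
Leg 2: desired track 54.1°; wind correction -1.1° → command heading 53.0°, groundspeed 228.1 kt
Leg 3: desired track 44.4°; wind correction -2.8° → command heading 41.6°, groundspeed 226.8 kt
Leg 4: desired track 142.7°; wind correction +10.6° → command heading 153.3°, groundspeed 193.7 kt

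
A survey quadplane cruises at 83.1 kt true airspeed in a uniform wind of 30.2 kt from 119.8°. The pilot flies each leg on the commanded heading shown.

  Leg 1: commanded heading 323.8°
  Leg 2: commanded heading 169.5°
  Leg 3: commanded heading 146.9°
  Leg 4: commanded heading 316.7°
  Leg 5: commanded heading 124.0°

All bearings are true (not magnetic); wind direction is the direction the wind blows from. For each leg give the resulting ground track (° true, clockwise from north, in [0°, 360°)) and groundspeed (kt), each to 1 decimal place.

Leg 1: heading 323.8°; drift -6.3° → track 317.5°, groundspeed 111.4 kt
Leg 2: heading 169.5°; drift +19.9° → track 189.4°, groundspeed 67.6 kt
Leg 3: heading 146.9°; drift +13.8° → track 160.7°, groundspeed 57.9 kt
Leg 4: heading 316.7°; drift -4.5° → track 312.2°, groundspeed 112.3 kt
Leg 5: heading 124.0°; drift +2.4° → track 126.4°, groundspeed 53.0 kt

Leg 1: track=317.5°, groundspeed=111.4 kt
Leg 2: track=189.4°, groundspeed=67.6 kt
Leg 3: track=160.7°, groundspeed=57.9 kt
Leg 4: track=312.2°, groundspeed=112.3 kt
Leg 5: track=126.4°, groundspeed=53.0 kt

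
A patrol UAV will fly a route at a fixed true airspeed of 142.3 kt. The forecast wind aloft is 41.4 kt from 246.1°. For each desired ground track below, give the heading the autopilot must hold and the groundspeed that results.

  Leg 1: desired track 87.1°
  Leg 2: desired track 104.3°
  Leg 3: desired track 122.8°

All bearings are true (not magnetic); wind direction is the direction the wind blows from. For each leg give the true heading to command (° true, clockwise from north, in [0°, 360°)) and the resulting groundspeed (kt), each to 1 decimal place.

Leg 1: heading=93.1°, groundspeed=180.2 kt
Leg 2: heading=114.7°, groundspeed=172.5 kt
Leg 3: heading=136.9°, groundspeed=160.8 kt

Leg 1: desired track 87.1°; wind correction +6.0° → command heading 93.1°, groundspeed 180.2 kt
Leg 2: desired track 104.3°; wind correction +10.4° → command heading 114.7°, groundspeed 172.5 kt
Leg 3: desired track 122.8°; wind correction +14.1° → command heading 136.9°, groundspeed 160.8 kt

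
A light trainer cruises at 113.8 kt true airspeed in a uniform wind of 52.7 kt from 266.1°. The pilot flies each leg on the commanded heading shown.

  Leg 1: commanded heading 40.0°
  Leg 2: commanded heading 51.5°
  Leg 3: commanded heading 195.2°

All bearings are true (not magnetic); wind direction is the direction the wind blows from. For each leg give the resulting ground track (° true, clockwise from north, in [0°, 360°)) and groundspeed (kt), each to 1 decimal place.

Leg 1: track=54.2°, groundspeed=155.1 kt
Leg 2: track=62.3°, groundspeed=160.0 kt
Leg 3: track=167.9°, groundspeed=108.6 kt

Leg 1: heading 40.0°; drift +14.2° → track 54.2°, groundspeed 155.1 kt
Leg 2: heading 51.5°; drift +10.8° → track 62.3°, groundspeed 160.0 kt
Leg 3: heading 195.2°; drift -27.3° → track 167.9°, groundspeed 108.6 kt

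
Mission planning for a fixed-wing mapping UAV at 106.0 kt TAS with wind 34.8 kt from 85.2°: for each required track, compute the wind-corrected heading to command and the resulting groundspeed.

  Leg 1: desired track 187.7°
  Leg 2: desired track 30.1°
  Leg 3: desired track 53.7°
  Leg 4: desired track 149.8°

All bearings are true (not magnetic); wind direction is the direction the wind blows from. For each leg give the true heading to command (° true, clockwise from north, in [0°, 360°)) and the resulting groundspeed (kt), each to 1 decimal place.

Leg 1: desired track 187.7°; wind correction -18.7° → command heading 169.0°, groundspeed 107.9 kt
Leg 2: desired track 30.1°; wind correction +15.6° → command heading 45.7°, groundspeed 82.2 kt
Leg 3: desired track 53.7°; wind correction +9.9° → command heading 63.6°, groundspeed 74.8 kt
Leg 4: desired track 149.8°; wind correction -17.3° → command heading 132.5°, groundspeed 86.3 kt

Leg 1: heading=169.0°, groundspeed=107.9 kt
Leg 2: heading=45.7°, groundspeed=82.2 kt
Leg 3: heading=63.6°, groundspeed=74.8 kt
Leg 4: heading=132.5°, groundspeed=86.3 kt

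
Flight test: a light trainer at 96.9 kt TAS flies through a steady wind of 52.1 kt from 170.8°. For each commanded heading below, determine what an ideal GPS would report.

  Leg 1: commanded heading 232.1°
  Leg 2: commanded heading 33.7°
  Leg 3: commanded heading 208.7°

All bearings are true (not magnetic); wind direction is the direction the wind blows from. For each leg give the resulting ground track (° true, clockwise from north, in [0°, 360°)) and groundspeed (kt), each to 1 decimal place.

Leg 1: track=264.5°, groundspeed=85.2 kt
Leg 2: track=19.0°, groundspeed=139.6 kt
Leg 3: track=238.5°, groundspeed=64.3 kt

Leg 1: heading 232.1°; drift +32.4° → track 264.5°, groundspeed 85.2 kt
Leg 2: heading 33.7°; drift -14.7° → track 19.0°, groundspeed 139.6 kt
Leg 3: heading 208.7°; drift +29.8° → track 238.5°, groundspeed 64.3 kt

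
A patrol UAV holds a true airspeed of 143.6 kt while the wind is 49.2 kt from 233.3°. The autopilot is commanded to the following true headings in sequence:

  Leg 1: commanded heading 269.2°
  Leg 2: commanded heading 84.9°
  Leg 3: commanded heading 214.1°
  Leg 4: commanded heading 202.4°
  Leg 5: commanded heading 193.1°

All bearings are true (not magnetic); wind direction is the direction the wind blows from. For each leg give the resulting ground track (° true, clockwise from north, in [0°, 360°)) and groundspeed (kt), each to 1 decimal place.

Leg 1: heading 269.2°; drift +15.5° → track 284.7°, groundspeed 107.7 kt
Leg 2: heading 84.9°; drift -7.9° → track 77.0°, groundspeed 187.3 kt
Leg 3: heading 214.1°; drift -9.5° → track 204.6°, groundspeed 98.5 kt
Leg 4: heading 202.4°; drift -14.0° → track 188.4°, groundspeed 104.5 kt
Leg 5: heading 193.1°; drift -16.7° → track 176.4°, groundspeed 110.7 kt

Leg 1: track=284.7°, groundspeed=107.7 kt
Leg 2: track=77.0°, groundspeed=187.3 kt
Leg 3: track=204.6°, groundspeed=98.5 kt
Leg 4: track=188.4°, groundspeed=104.5 kt
Leg 5: track=176.4°, groundspeed=110.7 kt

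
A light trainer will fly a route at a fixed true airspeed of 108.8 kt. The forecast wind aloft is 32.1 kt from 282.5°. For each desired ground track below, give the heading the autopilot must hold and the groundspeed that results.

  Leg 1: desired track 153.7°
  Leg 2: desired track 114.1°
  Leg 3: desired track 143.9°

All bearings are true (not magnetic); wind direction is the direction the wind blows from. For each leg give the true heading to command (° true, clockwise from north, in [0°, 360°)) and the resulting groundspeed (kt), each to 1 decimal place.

Leg 1: desired track 153.7°; wind correction +13.3° → command heading 167.0°, groundspeed 126.0 kt
Leg 2: desired track 114.1°; wind correction +3.4° → command heading 117.5°, groundspeed 140.1 kt
Leg 3: desired track 143.9°; wind correction +11.3° → command heading 155.2°, groundspeed 130.8 kt

Leg 1: heading=167.0°, groundspeed=126.0 kt
Leg 2: heading=117.5°, groundspeed=140.1 kt
Leg 3: heading=155.2°, groundspeed=130.8 kt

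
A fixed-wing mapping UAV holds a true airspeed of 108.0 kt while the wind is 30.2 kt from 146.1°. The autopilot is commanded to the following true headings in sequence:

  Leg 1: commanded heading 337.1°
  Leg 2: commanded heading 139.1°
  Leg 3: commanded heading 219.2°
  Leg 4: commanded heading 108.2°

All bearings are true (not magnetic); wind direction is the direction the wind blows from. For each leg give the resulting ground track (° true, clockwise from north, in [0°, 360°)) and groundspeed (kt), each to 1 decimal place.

Leg 1: track=334.7°, groundspeed=137.8 kt
Leg 2: track=136.4°, groundspeed=78.1 kt
Leg 3: track=235.4°, groundspeed=103.3 kt
Leg 4: track=95.8°, groundspeed=86.2 kt

Leg 1: heading 337.1°; drift -2.4° → track 334.7°, groundspeed 137.8 kt
Leg 2: heading 139.1°; drift -2.7° → track 136.4°, groundspeed 78.1 kt
Leg 3: heading 219.2°; drift +16.2° → track 235.4°, groundspeed 103.3 kt
Leg 4: heading 108.2°; drift -12.4° → track 95.8°, groundspeed 86.2 kt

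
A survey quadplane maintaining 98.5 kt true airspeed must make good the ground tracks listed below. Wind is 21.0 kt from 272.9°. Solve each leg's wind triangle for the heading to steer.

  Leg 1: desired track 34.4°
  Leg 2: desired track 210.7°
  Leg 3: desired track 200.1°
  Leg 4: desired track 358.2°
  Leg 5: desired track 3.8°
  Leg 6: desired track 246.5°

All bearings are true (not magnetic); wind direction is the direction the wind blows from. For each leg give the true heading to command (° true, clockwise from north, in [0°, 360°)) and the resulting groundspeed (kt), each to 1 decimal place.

Leg 1: heading=23.9°, groundspeed=107.8 kt
Leg 2: heading=221.6°, groundspeed=86.9 kt
Leg 3: heading=211.9°, groundspeed=90.2 kt
Leg 4: heading=345.9°, groundspeed=94.5 kt
Leg 5: heading=351.5°, groundspeed=96.6 kt
Leg 6: heading=251.9°, groundspeed=79.2 kt

Leg 1: desired track 34.4°; wind correction -10.5° → command heading 23.9°, groundspeed 107.8 kt
Leg 2: desired track 210.7°; wind correction +10.9° → command heading 221.6°, groundspeed 86.9 kt
Leg 3: desired track 200.1°; wind correction +11.8° → command heading 211.9°, groundspeed 90.2 kt
Leg 4: desired track 358.2°; wind correction -12.3° → command heading 345.9°, groundspeed 94.5 kt
Leg 5: desired track 3.8°; wind correction -12.3° → command heading 351.5°, groundspeed 96.6 kt
Leg 6: desired track 246.5°; wind correction +5.4° → command heading 251.9°, groundspeed 79.2 kt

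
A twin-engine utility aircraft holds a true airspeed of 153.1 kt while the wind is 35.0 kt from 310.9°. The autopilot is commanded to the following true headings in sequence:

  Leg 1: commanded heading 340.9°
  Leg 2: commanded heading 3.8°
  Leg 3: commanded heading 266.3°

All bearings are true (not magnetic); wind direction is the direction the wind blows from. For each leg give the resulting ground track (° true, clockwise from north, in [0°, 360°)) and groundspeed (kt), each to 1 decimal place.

Leg 1: heading 340.9°; drift +8.1° → track 349.0°, groundspeed 124.0 kt
Leg 2: heading 3.8°; drift +11.9° → track 15.7°, groundspeed 134.9 kt
Leg 3: heading 266.3°; drift -10.9° → track 255.4°, groundspeed 130.5 kt

Leg 1: track=349.0°, groundspeed=124.0 kt
Leg 2: track=15.7°, groundspeed=134.9 kt
Leg 3: track=255.4°, groundspeed=130.5 kt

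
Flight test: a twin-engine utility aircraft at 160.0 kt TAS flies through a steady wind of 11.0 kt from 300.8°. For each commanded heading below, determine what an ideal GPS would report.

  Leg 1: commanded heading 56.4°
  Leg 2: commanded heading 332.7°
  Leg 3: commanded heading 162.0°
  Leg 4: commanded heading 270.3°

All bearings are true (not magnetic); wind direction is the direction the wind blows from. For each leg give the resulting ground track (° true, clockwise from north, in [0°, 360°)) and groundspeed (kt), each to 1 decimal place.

Leg 1: track=59.8°, groundspeed=165.1 kt
Leg 2: track=334.9°, groundspeed=150.8 kt
Leg 3: track=159.5°, groundspeed=168.4 kt
Leg 4: track=268.2°, groundspeed=150.6 kt

Leg 1: heading 56.4°; drift +3.4° → track 59.8°, groundspeed 165.1 kt
Leg 2: heading 332.7°; drift +2.2° → track 334.9°, groundspeed 150.8 kt
Leg 3: heading 162.0°; drift -2.5° → track 159.5°, groundspeed 168.4 kt
Leg 4: heading 270.3°; drift -2.1° → track 268.2°, groundspeed 150.6 kt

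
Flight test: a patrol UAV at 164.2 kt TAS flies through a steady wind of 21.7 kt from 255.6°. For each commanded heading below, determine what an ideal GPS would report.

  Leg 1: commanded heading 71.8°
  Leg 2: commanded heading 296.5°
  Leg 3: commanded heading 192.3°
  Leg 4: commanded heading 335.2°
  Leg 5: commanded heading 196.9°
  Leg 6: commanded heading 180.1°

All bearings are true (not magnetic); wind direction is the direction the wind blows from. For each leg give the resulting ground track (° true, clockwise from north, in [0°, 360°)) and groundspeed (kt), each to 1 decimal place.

Leg 1: heading 71.8°; drift +0.4° → track 72.2°, groundspeed 185.9 kt
Leg 2: heading 296.5°; drift +5.5° → track 302.0°, groundspeed 148.5 kt
Leg 3: heading 192.3°; drift -7.2° → track 185.1°, groundspeed 155.7 kt
Leg 4: heading 335.2°; drift +7.6° → track 342.8°, groundspeed 161.7 kt
Leg 5: heading 196.9°; drift -6.9° → track 190.0°, groundspeed 154.0 kt
Leg 6: heading 180.1°; drift -7.5° → track 172.6°, groundspeed 160.2 kt

Leg 1: track=72.2°, groundspeed=185.9 kt
Leg 2: track=302.0°, groundspeed=148.5 kt
Leg 3: track=185.1°, groundspeed=155.7 kt
Leg 4: track=342.8°, groundspeed=161.7 kt
Leg 5: track=190.0°, groundspeed=154.0 kt
Leg 6: track=172.6°, groundspeed=160.2 kt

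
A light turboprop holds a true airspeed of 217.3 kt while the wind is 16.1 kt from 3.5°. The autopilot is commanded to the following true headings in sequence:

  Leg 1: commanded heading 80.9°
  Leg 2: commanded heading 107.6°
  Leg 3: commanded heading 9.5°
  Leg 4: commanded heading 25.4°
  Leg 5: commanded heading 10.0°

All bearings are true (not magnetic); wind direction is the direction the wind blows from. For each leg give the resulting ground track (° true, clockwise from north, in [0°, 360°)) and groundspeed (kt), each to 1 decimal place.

Leg 1: track=85.1°, groundspeed=214.4 kt
Leg 2: track=111.6°, groundspeed=221.8 kt
Leg 3: track=10.0°, groundspeed=201.3 kt
Leg 4: track=27.1°, groundspeed=202.5 kt
Leg 5: track=10.5°, groundspeed=201.3 kt

Leg 1: heading 80.9°; drift +4.2° → track 85.1°, groundspeed 214.4 kt
Leg 2: heading 107.6°; drift +4.0° → track 111.6°, groundspeed 221.8 kt
Leg 3: heading 9.5°; drift +0.5° → track 10.0°, groundspeed 201.3 kt
Leg 4: heading 25.4°; drift +1.7° → track 27.1°, groundspeed 202.5 kt
Leg 5: heading 10.0°; drift +0.5° → track 10.5°, groundspeed 201.3 kt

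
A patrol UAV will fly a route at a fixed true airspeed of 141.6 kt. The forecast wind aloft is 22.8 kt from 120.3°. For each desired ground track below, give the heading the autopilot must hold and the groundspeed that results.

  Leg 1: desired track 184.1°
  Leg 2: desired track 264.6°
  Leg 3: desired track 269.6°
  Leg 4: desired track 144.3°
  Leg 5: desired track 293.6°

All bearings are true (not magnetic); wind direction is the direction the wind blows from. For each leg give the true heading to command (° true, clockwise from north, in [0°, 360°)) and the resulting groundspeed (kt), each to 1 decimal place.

Leg 1: heading=175.8°, groundspeed=130.0 kt
Leg 2: heading=259.2°, groundspeed=159.5 kt
Leg 3: heading=264.9°, groundspeed=160.7 kt
Leg 4: heading=140.5°, groundspeed=120.5 kt
Leg 5: heading=292.5°, groundspeed=164.2 kt

Leg 1: desired track 184.1°; wind correction -8.3° → command heading 175.8°, groundspeed 130.0 kt
Leg 2: desired track 264.6°; wind correction -5.4° → command heading 259.2°, groundspeed 159.5 kt
Leg 3: desired track 269.6°; wind correction -4.7° → command heading 264.9°, groundspeed 160.7 kt
Leg 4: desired track 144.3°; wind correction -3.8° → command heading 140.5°, groundspeed 120.5 kt
Leg 5: desired track 293.6°; wind correction -1.1° → command heading 292.5°, groundspeed 164.2 kt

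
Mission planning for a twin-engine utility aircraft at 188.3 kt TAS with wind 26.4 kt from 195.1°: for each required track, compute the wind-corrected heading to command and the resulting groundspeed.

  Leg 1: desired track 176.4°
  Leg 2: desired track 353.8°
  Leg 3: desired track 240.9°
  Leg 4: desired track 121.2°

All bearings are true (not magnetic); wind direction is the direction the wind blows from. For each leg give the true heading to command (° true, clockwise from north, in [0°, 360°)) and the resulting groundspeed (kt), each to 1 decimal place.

Leg 1: heading=179.0°, groundspeed=163.1 kt
Leg 2: heading=350.9°, groundspeed=212.7 kt
Leg 3: heading=235.1°, groundspeed=168.9 kt
Leg 4: heading=128.9°, groundspeed=179.3 kt

Leg 1: desired track 176.4°; wind correction +2.6° → command heading 179.0°, groundspeed 163.1 kt
Leg 2: desired track 353.8°; wind correction -2.9° → command heading 350.9°, groundspeed 212.7 kt
Leg 3: desired track 240.9°; wind correction -5.8° → command heading 235.1°, groundspeed 168.9 kt
Leg 4: desired track 121.2°; wind correction +7.7° → command heading 128.9°, groundspeed 179.3 kt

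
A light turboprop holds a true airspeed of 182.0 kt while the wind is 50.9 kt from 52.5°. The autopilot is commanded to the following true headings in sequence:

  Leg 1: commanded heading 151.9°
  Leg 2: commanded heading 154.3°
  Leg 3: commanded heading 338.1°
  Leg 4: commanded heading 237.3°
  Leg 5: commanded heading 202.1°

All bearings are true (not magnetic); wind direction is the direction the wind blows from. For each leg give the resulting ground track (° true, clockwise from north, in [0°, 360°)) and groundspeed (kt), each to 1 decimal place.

Leg 1: track=166.7°, groundspeed=196.8 kt
Leg 2: track=168.8°, groundspeed=198.8 kt
Leg 3: track=321.9°, groundspeed=175.3 kt
Leg 4: track=236.3°, groundspeed=232.8 kt
Leg 5: track=208.6°, groundspeed=227.4 kt

Leg 1: heading 151.9°; drift +14.8° → track 166.7°, groundspeed 196.8 kt
Leg 2: heading 154.3°; drift +14.5° → track 168.8°, groundspeed 198.8 kt
Leg 3: heading 338.1°; drift -16.2° → track 321.9°, groundspeed 175.3 kt
Leg 4: heading 237.3°; drift -1.0° → track 236.3°, groundspeed 232.8 kt
Leg 5: heading 202.1°; drift +6.5° → track 208.6°, groundspeed 227.4 kt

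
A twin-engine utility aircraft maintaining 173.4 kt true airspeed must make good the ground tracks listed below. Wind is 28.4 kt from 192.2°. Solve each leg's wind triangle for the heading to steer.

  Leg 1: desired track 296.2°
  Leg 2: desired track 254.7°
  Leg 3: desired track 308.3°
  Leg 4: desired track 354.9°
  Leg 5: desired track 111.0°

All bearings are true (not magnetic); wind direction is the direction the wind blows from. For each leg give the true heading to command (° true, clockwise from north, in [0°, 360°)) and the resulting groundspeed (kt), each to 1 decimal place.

Leg 1: desired track 296.2°; wind correction -9.1° → command heading 287.1°, groundspeed 178.1 kt
Leg 2: desired track 254.7°; wind correction -8.4° → command heading 246.3°, groundspeed 158.4 kt
Leg 3: desired track 308.3°; wind correction -8.5° → command heading 299.8°, groundspeed 184.0 kt
Leg 4: desired track 354.9°; wind correction -2.8° → command heading 352.1°, groundspeed 200.3 kt
Leg 5: desired track 111.0°; wind correction +9.3° → command heading 120.3°, groundspeed 166.8 kt

Leg 1: heading=287.1°, groundspeed=178.1 kt
Leg 2: heading=246.3°, groundspeed=158.4 kt
Leg 3: heading=299.8°, groundspeed=184.0 kt
Leg 4: heading=352.1°, groundspeed=200.3 kt
Leg 5: heading=120.3°, groundspeed=166.8 kt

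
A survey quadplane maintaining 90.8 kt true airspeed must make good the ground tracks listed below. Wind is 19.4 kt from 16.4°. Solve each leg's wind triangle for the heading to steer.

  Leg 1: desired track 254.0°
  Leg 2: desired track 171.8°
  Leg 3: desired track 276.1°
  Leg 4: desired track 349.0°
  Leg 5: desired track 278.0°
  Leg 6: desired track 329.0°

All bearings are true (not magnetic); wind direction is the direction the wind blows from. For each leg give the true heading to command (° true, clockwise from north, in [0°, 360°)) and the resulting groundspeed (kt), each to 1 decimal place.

Leg 1: heading=264.4°, groundspeed=99.7 kt
Leg 2: heading=166.7°, groundspeed=108.1 kt
Leg 3: heading=288.2°, groundspeed=92.2 kt
Leg 4: heading=354.6°, groundspeed=73.1 kt
Leg 5: heading=290.2°, groundspeed=91.6 kt
Leg 6: heading=338.0°, groundspeed=76.5 kt

Leg 1: desired track 254.0°; wind correction +10.4° → command heading 264.4°, groundspeed 99.7 kt
Leg 2: desired track 171.8°; wind correction -5.1° → command heading 166.7°, groundspeed 108.1 kt
Leg 3: desired track 276.1°; wind correction +12.1° → command heading 288.2°, groundspeed 92.2 kt
Leg 4: desired track 349.0°; wind correction +5.6° → command heading 354.6°, groundspeed 73.1 kt
Leg 5: desired track 278.0°; wind correction +12.2° → command heading 290.2°, groundspeed 91.6 kt
Leg 6: desired track 329.0°; wind correction +9.0° → command heading 338.0°, groundspeed 76.5 kt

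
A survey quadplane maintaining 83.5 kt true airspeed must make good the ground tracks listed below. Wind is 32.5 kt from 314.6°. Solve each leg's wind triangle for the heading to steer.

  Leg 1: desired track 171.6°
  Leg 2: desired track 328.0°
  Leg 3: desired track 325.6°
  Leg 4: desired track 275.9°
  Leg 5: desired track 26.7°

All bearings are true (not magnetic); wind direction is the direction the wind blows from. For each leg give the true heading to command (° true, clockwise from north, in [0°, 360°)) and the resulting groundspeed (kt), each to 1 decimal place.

Leg 1: heading=185.1°, groundspeed=107.1 kt
Leg 2: heading=322.8°, groundspeed=51.5 kt
Leg 3: heading=321.3°, groundspeed=51.4 kt
Leg 4: heading=290.0°, groundspeed=55.6 kt
Leg 5: heading=5.0°, groundspeed=67.6 kt

Leg 1: desired track 171.6°; wind correction +13.5° → command heading 185.1°, groundspeed 107.1 kt
Leg 2: desired track 328.0°; wind correction -5.2° → command heading 322.8°, groundspeed 51.5 kt
Leg 3: desired track 325.6°; wind correction -4.3° → command heading 321.3°, groundspeed 51.4 kt
Leg 4: desired track 275.9°; wind correction +14.1° → command heading 290.0°, groundspeed 55.6 kt
Leg 5: desired track 26.7°; wind correction -21.7° → command heading 5.0°, groundspeed 67.6 kt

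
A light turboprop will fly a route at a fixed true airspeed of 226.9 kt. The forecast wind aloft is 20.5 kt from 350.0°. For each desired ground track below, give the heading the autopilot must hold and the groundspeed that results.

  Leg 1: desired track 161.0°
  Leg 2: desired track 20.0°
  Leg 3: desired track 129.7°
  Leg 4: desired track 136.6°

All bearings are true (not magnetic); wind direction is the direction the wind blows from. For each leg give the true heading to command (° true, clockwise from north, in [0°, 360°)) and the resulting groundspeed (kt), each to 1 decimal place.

Leg 1: desired track 161.0°; wind correction -0.8° → command heading 160.2°, groundspeed 247.1 kt
Leg 2: desired track 20.0°; wind correction -2.6° → command heading 17.4°, groundspeed 208.9 kt
Leg 3: desired track 129.7°; wind correction -3.4° → command heading 126.3°, groundspeed 242.1 kt
Leg 4: desired track 136.6°; wind correction -2.9° → command heading 133.7°, groundspeed 243.7 kt

Leg 1: heading=160.2°, groundspeed=247.1 kt
Leg 2: heading=17.4°, groundspeed=208.9 kt
Leg 3: heading=126.3°, groundspeed=242.1 kt
Leg 4: heading=133.7°, groundspeed=243.7 kt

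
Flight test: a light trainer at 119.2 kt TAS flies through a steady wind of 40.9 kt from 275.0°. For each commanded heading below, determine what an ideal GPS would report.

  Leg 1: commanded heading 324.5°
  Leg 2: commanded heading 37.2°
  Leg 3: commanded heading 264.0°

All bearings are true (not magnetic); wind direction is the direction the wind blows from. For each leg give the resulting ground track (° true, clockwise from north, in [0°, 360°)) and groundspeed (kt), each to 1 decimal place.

Leg 1: track=343.1°, groundspeed=97.7 kt
Leg 2: track=51.0°, groundspeed=145.2 kt
Leg 3: track=258.4°, groundspeed=79.4 kt

Leg 1: heading 324.5°; drift +18.6° → track 343.1°, groundspeed 97.7 kt
Leg 2: heading 37.2°; drift +13.8° → track 51.0°, groundspeed 145.2 kt
Leg 3: heading 264.0°; drift -5.6° → track 258.4°, groundspeed 79.4 kt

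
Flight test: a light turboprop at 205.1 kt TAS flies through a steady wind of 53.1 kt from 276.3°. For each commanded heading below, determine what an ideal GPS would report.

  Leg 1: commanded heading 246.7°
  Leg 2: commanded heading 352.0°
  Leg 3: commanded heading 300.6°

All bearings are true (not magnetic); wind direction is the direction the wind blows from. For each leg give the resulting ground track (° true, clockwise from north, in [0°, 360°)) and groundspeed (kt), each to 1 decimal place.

Leg 1: heading 246.7°; drift -9.4° → track 237.3°, groundspeed 161.1 kt
Leg 2: heading 352.0°; drift +15.0° → track 7.0°, groundspeed 198.8 kt
Leg 3: heading 300.6°; drift +7.9° → track 308.5°, groundspeed 158.2 kt

Leg 1: track=237.3°, groundspeed=161.1 kt
Leg 2: track=7.0°, groundspeed=198.8 kt
Leg 3: track=308.5°, groundspeed=158.2 kt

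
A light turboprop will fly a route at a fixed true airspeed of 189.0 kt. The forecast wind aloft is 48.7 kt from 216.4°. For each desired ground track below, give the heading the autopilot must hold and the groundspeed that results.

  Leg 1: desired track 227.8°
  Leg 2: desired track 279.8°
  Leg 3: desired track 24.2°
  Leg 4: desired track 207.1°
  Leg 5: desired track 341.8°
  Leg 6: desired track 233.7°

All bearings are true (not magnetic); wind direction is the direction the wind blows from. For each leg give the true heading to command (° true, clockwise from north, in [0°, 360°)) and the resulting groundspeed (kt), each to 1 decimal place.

Leg 1: desired track 227.8°; wind correction -2.9° → command heading 224.9°, groundspeed 141.0 kt
Leg 2: desired track 279.8°; wind correction -13.3° → command heading 266.5°, groundspeed 162.1 kt
Leg 3: desired track 24.2°; wind correction -3.1° → command heading 21.1°, groundspeed 236.3 kt
Leg 4: desired track 207.1°; wind correction +2.4° → command heading 209.5°, groundspeed 140.8 kt
Leg 5: desired track 341.8°; wind correction -12.1° → command heading 329.7°, groundspeed 213.0 kt
Leg 6: desired track 233.7°; wind correction -4.4° → command heading 229.3°, groundspeed 141.9 kt

Leg 1: heading=224.9°, groundspeed=141.0 kt
Leg 2: heading=266.5°, groundspeed=162.1 kt
Leg 3: heading=21.1°, groundspeed=236.3 kt
Leg 4: heading=209.5°, groundspeed=140.8 kt
Leg 5: heading=329.7°, groundspeed=213.0 kt
Leg 6: heading=229.3°, groundspeed=141.9 kt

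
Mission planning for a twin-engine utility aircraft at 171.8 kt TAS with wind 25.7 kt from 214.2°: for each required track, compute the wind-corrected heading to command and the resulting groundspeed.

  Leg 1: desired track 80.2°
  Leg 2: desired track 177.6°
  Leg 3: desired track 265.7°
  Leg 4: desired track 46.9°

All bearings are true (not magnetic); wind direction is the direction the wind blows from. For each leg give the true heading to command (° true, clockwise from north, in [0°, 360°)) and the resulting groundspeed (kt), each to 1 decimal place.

Leg 1: desired track 80.2°; wind correction +6.2° → command heading 86.4°, groundspeed 188.7 kt
Leg 2: desired track 177.6°; wind correction +5.1° → command heading 182.7°, groundspeed 150.5 kt
Leg 3: desired track 265.7°; wind correction -6.7° → command heading 259.0°, groundspeed 154.6 kt
Leg 4: desired track 46.9°; wind correction +1.9° → command heading 48.8°, groundspeed 196.8 kt

Leg 1: heading=86.4°, groundspeed=188.7 kt
Leg 2: heading=182.7°, groundspeed=150.5 kt
Leg 3: heading=259.0°, groundspeed=154.6 kt
Leg 4: heading=48.8°, groundspeed=196.8 kt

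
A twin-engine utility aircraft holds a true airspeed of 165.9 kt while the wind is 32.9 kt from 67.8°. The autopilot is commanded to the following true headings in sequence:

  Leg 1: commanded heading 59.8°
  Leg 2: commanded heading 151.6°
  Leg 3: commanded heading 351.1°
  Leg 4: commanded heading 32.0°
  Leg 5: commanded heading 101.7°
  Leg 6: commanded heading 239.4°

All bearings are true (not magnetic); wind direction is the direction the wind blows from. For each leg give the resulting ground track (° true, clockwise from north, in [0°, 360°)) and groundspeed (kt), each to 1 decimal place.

Leg 1: heading 59.8°; drift -2.0° → track 57.8°, groundspeed 133.4 kt
Leg 2: heading 151.6°; drift +11.4° → track 163.0°, groundspeed 165.6 kt
Leg 3: heading 351.1°; drift -11.4° → track 339.7°, groundspeed 161.5 kt
Leg 4: heading 32.0°; drift -7.9° → track 24.1°, groundspeed 140.5 kt
Leg 5: heading 101.7°; drift +7.5° → track 109.2°, groundspeed 139.8 kt
Leg 6: heading 239.4°; drift +1.4° → track 240.8°, groundspeed 198.5 kt

Leg 1: track=57.8°, groundspeed=133.4 kt
Leg 2: track=163.0°, groundspeed=165.6 kt
Leg 3: track=339.7°, groundspeed=161.5 kt
Leg 4: track=24.1°, groundspeed=140.5 kt
Leg 5: track=109.2°, groundspeed=139.8 kt
Leg 6: track=240.8°, groundspeed=198.5 kt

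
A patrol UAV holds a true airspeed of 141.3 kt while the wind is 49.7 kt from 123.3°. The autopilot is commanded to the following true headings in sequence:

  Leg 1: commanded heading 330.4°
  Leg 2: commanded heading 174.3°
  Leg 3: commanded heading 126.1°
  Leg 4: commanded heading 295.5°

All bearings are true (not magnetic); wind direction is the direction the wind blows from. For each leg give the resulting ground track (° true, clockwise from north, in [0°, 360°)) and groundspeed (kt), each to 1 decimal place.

Leg 1: track=323.4°, groundspeed=186.9 kt
Leg 2: track=193.6°, groundspeed=116.6 kt
Leg 3: track=127.6°, groundspeed=91.7 kt
Leg 4: track=297.5°, groundspeed=190.7 kt

Leg 1: heading 330.4°; drift -7.0° → track 323.4°, groundspeed 186.9 kt
Leg 2: heading 174.3°; drift +19.3° → track 193.6°, groundspeed 116.6 kt
Leg 3: heading 126.1°; drift +1.5° → track 127.6°, groundspeed 91.7 kt
Leg 4: heading 295.5°; drift +2.0° → track 297.5°, groundspeed 190.7 kt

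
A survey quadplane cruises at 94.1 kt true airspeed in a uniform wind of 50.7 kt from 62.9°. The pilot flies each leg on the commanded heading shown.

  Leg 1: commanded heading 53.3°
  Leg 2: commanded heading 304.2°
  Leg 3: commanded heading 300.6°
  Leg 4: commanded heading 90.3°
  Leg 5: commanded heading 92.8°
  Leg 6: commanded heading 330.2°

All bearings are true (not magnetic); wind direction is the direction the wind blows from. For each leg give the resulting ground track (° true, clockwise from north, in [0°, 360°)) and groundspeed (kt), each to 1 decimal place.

Leg 1: track=42.4°, groundspeed=44.9 kt
Leg 2: track=283.6°, groundspeed=126.5 kt
Leg 3: track=281.1°, groundspeed=128.5 kt
Leg 4: track=115.7°, groundspeed=54.4 kt
Leg 5: track=119.5°, groundspeed=56.2 kt
Leg 6: track=302.5°, groundspeed=109.0 kt

Leg 1: heading 53.3°; drift -10.9° → track 42.4°, groundspeed 44.9 kt
Leg 2: heading 304.2°; drift -20.6° → track 283.6°, groundspeed 126.5 kt
Leg 3: heading 300.6°; drift -19.5° → track 281.1°, groundspeed 128.5 kt
Leg 4: heading 90.3°; drift +25.4° → track 115.7°, groundspeed 54.4 kt
Leg 5: heading 92.8°; drift +26.7° → track 119.5°, groundspeed 56.2 kt
Leg 6: heading 330.2°; drift -27.7° → track 302.5°, groundspeed 109.0 kt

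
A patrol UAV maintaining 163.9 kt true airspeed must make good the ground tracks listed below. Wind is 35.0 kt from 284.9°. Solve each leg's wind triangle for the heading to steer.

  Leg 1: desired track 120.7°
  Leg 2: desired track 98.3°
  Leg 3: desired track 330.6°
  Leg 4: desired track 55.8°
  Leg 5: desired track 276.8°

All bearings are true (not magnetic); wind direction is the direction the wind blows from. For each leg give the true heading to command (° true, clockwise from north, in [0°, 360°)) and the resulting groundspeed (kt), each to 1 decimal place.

Leg 1: heading=124.0°, groundspeed=197.3 kt
Leg 2: heading=96.9°, groundspeed=198.6 kt
Leg 3: heading=321.8°, groundspeed=137.5 kt
Leg 4: heading=46.5°, groundspeed=184.7 kt
Leg 5: heading=278.5°, groundspeed=129.2 kt

Leg 1: desired track 120.7°; wind correction +3.3° → command heading 124.0°, groundspeed 197.3 kt
Leg 2: desired track 98.3°; wind correction -1.4° → command heading 96.9°, groundspeed 198.6 kt
Leg 3: desired track 330.6°; wind correction -8.8° → command heading 321.8°, groundspeed 137.5 kt
Leg 4: desired track 55.8°; wind correction -9.3° → command heading 46.5°, groundspeed 184.7 kt
Leg 5: desired track 276.8°; wind correction +1.7° → command heading 278.5°, groundspeed 129.2 kt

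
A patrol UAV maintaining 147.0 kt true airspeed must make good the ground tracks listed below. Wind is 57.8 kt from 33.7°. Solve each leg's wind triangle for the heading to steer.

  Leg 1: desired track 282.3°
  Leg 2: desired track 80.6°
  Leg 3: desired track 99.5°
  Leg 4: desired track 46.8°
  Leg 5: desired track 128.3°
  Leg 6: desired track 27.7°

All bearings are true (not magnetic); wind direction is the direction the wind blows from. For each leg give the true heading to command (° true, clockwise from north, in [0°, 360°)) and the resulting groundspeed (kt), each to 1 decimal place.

Leg 1: heading=303.8°, groundspeed=157.9 kt
Leg 2: heading=63.9°, groundspeed=101.3 kt
Leg 3: heading=78.5°, groundspeed=113.5 kt
Leg 4: heading=41.7°, groundspeed=90.1 kt
Leg 5: heading=105.2°, groundspeed=139.9 kt
Leg 6: heading=30.1°, groundspeed=89.4 kt

Leg 1: desired track 282.3°; wind correction +21.5° → command heading 303.8°, groundspeed 157.9 kt
Leg 2: desired track 80.6°; wind correction -16.7° → command heading 63.9°, groundspeed 101.3 kt
Leg 3: desired track 99.5°; wind correction -21.0° → command heading 78.5°, groundspeed 113.5 kt
Leg 4: desired track 46.8°; wind correction -5.1° → command heading 41.7°, groundspeed 90.1 kt
Leg 5: desired track 128.3°; wind correction -23.1° → command heading 105.2°, groundspeed 139.9 kt
Leg 6: desired track 27.7°; wind correction +2.4° → command heading 30.1°, groundspeed 89.4 kt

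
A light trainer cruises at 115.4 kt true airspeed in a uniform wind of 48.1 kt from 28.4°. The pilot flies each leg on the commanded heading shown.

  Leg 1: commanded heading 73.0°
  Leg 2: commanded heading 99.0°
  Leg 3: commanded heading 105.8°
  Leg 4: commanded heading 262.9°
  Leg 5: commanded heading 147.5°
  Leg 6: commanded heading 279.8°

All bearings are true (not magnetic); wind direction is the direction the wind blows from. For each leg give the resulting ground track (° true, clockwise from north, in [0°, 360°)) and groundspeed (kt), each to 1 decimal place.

Leg 1: heading 73.0°; drift +22.6° → track 95.6°, groundspeed 87.9 kt
Leg 2: heading 99.0°; drift +24.5° → track 123.5°, groundspeed 109.3 kt
Leg 3: heading 105.8°; drift +24.1° → track 129.9°, groundspeed 114.9 kt
Leg 4: heading 262.9°; drift -15.3° → track 247.6°, groundspeed 148.6 kt
Leg 5: heading 147.5°; drift +16.8° → track 164.3°, groundspeed 145.0 kt
Leg 6: heading 279.8°; drift -19.2° → track 260.6°, groundspeed 138.5 kt

Leg 1: track=95.6°, groundspeed=87.9 kt
Leg 2: track=123.5°, groundspeed=109.3 kt
Leg 3: track=129.9°, groundspeed=114.9 kt
Leg 4: track=247.6°, groundspeed=148.6 kt
Leg 5: track=164.3°, groundspeed=145.0 kt
Leg 6: track=260.6°, groundspeed=138.5 kt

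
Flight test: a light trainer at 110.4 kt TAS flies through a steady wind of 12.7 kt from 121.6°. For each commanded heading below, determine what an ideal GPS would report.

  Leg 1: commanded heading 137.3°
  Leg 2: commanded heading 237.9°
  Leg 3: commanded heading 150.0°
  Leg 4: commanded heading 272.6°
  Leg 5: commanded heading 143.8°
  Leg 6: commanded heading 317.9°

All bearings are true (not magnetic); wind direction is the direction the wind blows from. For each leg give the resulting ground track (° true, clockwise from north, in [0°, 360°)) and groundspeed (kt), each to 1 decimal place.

Leg 1: heading 137.3°; drift +2.0° → track 139.3°, groundspeed 98.2 kt
Leg 2: heading 237.9°; drift +5.6° → track 243.5°, groundspeed 116.6 kt
Leg 3: heading 150.0°; drift +3.5° → track 153.5°, groundspeed 99.4 kt
Leg 4: heading 272.6°; drift +2.9° → track 275.5°, groundspeed 121.7 kt
Leg 5: heading 143.8°; drift +2.8° → track 146.6°, groundspeed 98.8 kt
Leg 6: heading 317.9°; drift -1.7° → track 316.2°, groundspeed 122.6 kt

Leg 1: track=139.3°, groundspeed=98.2 kt
Leg 2: track=243.5°, groundspeed=116.6 kt
Leg 3: track=153.5°, groundspeed=99.4 kt
Leg 4: track=275.5°, groundspeed=121.7 kt
Leg 5: track=146.6°, groundspeed=98.8 kt
Leg 6: track=316.2°, groundspeed=122.6 kt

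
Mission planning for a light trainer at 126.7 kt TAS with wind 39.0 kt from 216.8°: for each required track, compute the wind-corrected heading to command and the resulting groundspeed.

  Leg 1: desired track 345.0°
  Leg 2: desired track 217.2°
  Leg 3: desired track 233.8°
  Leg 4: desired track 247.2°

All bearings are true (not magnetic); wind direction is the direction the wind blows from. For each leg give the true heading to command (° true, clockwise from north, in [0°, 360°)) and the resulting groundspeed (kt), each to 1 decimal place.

Leg 1: desired track 345.0°; wind correction -14.0° → command heading 331.0°, groundspeed 147.1 kt
Leg 2: desired track 217.2°; wind correction -0.1° → command heading 217.1°, groundspeed 87.7 kt
Leg 3: desired track 233.8°; wind correction -5.2° → command heading 228.6°, groundspeed 88.9 kt
Leg 4: desired track 247.2°; wind correction -9.0° → command heading 238.2°, groundspeed 91.5 kt

Leg 1: heading=331.0°, groundspeed=147.1 kt
Leg 2: heading=217.1°, groundspeed=87.7 kt
Leg 3: heading=228.6°, groundspeed=88.9 kt
Leg 4: heading=238.2°, groundspeed=91.5 kt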